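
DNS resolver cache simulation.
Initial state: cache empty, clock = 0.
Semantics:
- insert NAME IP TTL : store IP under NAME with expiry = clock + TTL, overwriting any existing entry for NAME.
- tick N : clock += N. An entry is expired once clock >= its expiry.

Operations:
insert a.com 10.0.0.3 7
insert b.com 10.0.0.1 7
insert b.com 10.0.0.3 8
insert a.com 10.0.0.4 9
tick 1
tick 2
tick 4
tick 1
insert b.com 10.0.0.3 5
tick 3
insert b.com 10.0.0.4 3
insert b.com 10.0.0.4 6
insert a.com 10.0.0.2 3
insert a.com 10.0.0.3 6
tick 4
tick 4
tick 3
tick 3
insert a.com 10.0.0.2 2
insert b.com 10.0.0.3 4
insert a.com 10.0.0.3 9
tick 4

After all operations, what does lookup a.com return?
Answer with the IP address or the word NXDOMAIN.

Answer: 10.0.0.3

Derivation:
Op 1: insert a.com -> 10.0.0.3 (expiry=0+7=7). clock=0
Op 2: insert b.com -> 10.0.0.1 (expiry=0+7=7). clock=0
Op 3: insert b.com -> 10.0.0.3 (expiry=0+8=8). clock=0
Op 4: insert a.com -> 10.0.0.4 (expiry=0+9=9). clock=0
Op 5: tick 1 -> clock=1.
Op 6: tick 2 -> clock=3.
Op 7: tick 4 -> clock=7.
Op 8: tick 1 -> clock=8. purged={b.com}
Op 9: insert b.com -> 10.0.0.3 (expiry=8+5=13). clock=8
Op 10: tick 3 -> clock=11. purged={a.com}
Op 11: insert b.com -> 10.0.0.4 (expiry=11+3=14). clock=11
Op 12: insert b.com -> 10.0.0.4 (expiry=11+6=17). clock=11
Op 13: insert a.com -> 10.0.0.2 (expiry=11+3=14). clock=11
Op 14: insert a.com -> 10.0.0.3 (expiry=11+6=17). clock=11
Op 15: tick 4 -> clock=15.
Op 16: tick 4 -> clock=19. purged={a.com,b.com}
Op 17: tick 3 -> clock=22.
Op 18: tick 3 -> clock=25.
Op 19: insert a.com -> 10.0.0.2 (expiry=25+2=27). clock=25
Op 20: insert b.com -> 10.0.0.3 (expiry=25+4=29). clock=25
Op 21: insert a.com -> 10.0.0.3 (expiry=25+9=34). clock=25
Op 22: tick 4 -> clock=29. purged={b.com}
lookup a.com: present, ip=10.0.0.3 expiry=34 > clock=29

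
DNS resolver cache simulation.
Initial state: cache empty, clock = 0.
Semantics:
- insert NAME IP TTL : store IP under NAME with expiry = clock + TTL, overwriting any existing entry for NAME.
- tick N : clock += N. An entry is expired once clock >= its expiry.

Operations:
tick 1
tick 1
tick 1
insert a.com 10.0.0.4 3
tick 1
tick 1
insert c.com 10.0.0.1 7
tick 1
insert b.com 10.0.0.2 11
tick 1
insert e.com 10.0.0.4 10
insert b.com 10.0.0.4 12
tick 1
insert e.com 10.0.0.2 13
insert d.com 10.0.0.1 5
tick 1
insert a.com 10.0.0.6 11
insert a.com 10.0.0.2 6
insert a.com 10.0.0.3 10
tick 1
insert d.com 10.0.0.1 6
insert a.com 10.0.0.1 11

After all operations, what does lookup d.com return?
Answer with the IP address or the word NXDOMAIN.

Answer: 10.0.0.1

Derivation:
Op 1: tick 1 -> clock=1.
Op 2: tick 1 -> clock=2.
Op 3: tick 1 -> clock=3.
Op 4: insert a.com -> 10.0.0.4 (expiry=3+3=6). clock=3
Op 5: tick 1 -> clock=4.
Op 6: tick 1 -> clock=5.
Op 7: insert c.com -> 10.0.0.1 (expiry=5+7=12). clock=5
Op 8: tick 1 -> clock=6. purged={a.com}
Op 9: insert b.com -> 10.0.0.2 (expiry=6+11=17). clock=6
Op 10: tick 1 -> clock=7.
Op 11: insert e.com -> 10.0.0.4 (expiry=7+10=17). clock=7
Op 12: insert b.com -> 10.0.0.4 (expiry=7+12=19). clock=7
Op 13: tick 1 -> clock=8.
Op 14: insert e.com -> 10.0.0.2 (expiry=8+13=21). clock=8
Op 15: insert d.com -> 10.0.0.1 (expiry=8+5=13). clock=8
Op 16: tick 1 -> clock=9.
Op 17: insert a.com -> 10.0.0.6 (expiry=9+11=20). clock=9
Op 18: insert a.com -> 10.0.0.2 (expiry=9+6=15). clock=9
Op 19: insert a.com -> 10.0.0.3 (expiry=9+10=19). clock=9
Op 20: tick 1 -> clock=10.
Op 21: insert d.com -> 10.0.0.1 (expiry=10+6=16). clock=10
Op 22: insert a.com -> 10.0.0.1 (expiry=10+11=21). clock=10
lookup d.com: present, ip=10.0.0.1 expiry=16 > clock=10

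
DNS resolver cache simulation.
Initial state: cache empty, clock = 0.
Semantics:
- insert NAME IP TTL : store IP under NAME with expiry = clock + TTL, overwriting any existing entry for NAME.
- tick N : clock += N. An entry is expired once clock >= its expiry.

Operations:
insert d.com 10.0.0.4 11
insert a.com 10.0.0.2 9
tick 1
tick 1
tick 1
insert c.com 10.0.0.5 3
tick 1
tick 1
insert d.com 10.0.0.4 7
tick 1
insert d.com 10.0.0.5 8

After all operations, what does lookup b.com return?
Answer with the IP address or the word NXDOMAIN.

Op 1: insert d.com -> 10.0.0.4 (expiry=0+11=11). clock=0
Op 2: insert a.com -> 10.0.0.2 (expiry=0+9=9). clock=0
Op 3: tick 1 -> clock=1.
Op 4: tick 1 -> clock=2.
Op 5: tick 1 -> clock=3.
Op 6: insert c.com -> 10.0.0.5 (expiry=3+3=6). clock=3
Op 7: tick 1 -> clock=4.
Op 8: tick 1 -> clock=5.
Op 9: insert d.com -> 10.0.0.4 (expiry=5+7=12). clock=5
Op 10: tick 1 -> clock=6. purged={c.com}
Op 11: insert d.com -> 10.0.0.5 (expiry=6+8=14). clock=6
lookup b.com: not in cache (expired or never inserted)

Answer: NXDOMAIN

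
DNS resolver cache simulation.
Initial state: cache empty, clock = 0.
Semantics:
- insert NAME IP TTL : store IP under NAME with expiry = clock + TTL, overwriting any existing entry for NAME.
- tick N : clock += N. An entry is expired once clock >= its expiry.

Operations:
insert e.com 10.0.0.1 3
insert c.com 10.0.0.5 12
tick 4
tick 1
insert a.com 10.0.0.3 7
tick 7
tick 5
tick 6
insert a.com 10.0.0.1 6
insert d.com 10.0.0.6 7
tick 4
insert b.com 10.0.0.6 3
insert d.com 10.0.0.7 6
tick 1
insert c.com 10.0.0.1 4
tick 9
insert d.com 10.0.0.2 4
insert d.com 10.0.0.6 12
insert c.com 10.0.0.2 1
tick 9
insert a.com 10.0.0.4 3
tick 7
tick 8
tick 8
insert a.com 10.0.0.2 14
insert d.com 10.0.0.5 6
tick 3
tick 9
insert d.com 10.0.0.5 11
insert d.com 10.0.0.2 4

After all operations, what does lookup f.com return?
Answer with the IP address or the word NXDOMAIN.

Answer: NXDOMAIN

Derivation:
Op 1: insert e.com -> 10.0.0.1 (expiry=0+3=3). clock=0
Op 2: insert c.com -> 10.0.0.5 (expiry=0+12=12). clock=0
Op 3: tick 4 -> clock=4. purged={e.com}
Op 4: tick 1 -> clock=5.
Op 5: insert a.com -> 10.0.0.3 (expiry=5+7=12). clock=5
Op 6: tick 7 -> clock=12. purged={a.com,c.com}
Op 7: tick 5 -> clock=17.
Op 8: tick 6 -> clock=23.
Op 9: insert a.com -> 10.0.0.1 (expiry=23+6=29). clock=23
Op 10: insert d.com -> 10.0.0.6 (expiry=23+7=30). clock=23
Op 11: tick 4 -> clock=27.
Op 12: insert b.com -> 10.0.0.6 (expiry=27+3=30). clock=27
Op 13: insert d.com -> 10.0.0.7 (expiry=27+6=33). clock=27
Op 14: tick 1 -> clock=28.
Op 15: insert c.com -> 10.0.0.1 (expiry=28+4=32). clock=28
Op 16: tick 9 -> clock=37. purged={a.com,b.com,c.com,d.com}
Op 17: insert d.com -> 10.0.0.2 (expiry=37+4=41). clock=37
Op 18: insert d.com -> 10.0.0.6 (expiry=37+12=49). clock=37
Op 19: insert c.com -> 10.0.0.2 (expiry=37+1=38). clock=37
Op 20: tick 9 -> clock=46. purged={c.com}
Op 21: insert a.com -> 10.0.0.4 (expiry=46+3=49). clock=46
Op 22: tick 7 -> clock=53. purged={a.com,d.com}
Op 23: tick 8 -> clock=61.
Op 24: tick 8 -> clock=69.
Op 25: insert a.com -> 10.0.0.2 (expiry=69+14=83). clock=69
Op 26: insert d.com -> 10.0.0.5 (expiry=69+6=75). clock=69
Op 27: tick 3 -> clock=72.
Op 28: tick 9 -> clock=81. purged={d.com}
Op 29: insert d.com -> 10.0.0.5 (expiry=81+11=92). clock=81
Op 30: insert d.com -> 10.0.0.2 (expiry=81+4=85). clock=81
lookup f.com: not in cache (expired or never inserted)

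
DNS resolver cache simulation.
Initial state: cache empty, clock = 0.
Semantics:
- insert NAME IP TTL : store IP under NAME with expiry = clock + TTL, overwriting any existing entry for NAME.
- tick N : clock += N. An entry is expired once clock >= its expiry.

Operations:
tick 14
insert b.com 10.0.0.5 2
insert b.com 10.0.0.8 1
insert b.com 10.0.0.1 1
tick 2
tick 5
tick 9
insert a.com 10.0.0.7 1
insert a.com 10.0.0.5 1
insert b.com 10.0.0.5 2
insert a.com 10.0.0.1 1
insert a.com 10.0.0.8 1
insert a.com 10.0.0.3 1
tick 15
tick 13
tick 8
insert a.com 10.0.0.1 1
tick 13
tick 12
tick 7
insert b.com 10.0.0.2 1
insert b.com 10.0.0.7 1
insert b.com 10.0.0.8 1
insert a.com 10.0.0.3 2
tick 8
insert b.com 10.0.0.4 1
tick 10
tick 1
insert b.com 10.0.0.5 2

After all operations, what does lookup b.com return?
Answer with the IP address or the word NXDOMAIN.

Op 1: tick 14 -> clock=14.
Op 2: insert b.com -> 10.0.0.5 (expiry=14+2=16). clock=14
Op 3: insert b.com -> 10.0.0.8 (expiry=14+1=15). clock=14
Op 4: insert b.com -> 10.0.0.1 (expiry=14+1=15). clock=14
Op 5: tick 2 -> clock=16. purged={b.com}
Op 6: tick 5 -> clock=21.
Op 7: tick 9 -> clock=30.
Op 8: insert a.com -> 10.0.0.7 (expiry=30+1=31). clock=30
Op 9: insert a.com -> 10.0.0.5 (expiry=30+1=31). clock=30
Op 10: insert b.com -> 10.0.0.5 (expiry=30+2=32). clock=30
Op 11: insert a.com -> 10.0.0.1 (expiry=30+1=31). clock=30
Op 12: insert a.com -> 10.0.0.8 (expiry=30+1=31). clock=30
Op 13: insert a.com -> 10.0.0.3 (expiry=30+1=31). clock=30
Op 14: tick 15 -> clock=45. purged={a.com,b.com}
Op 15: tick 13 -> clock=58.
Op 16: tick 8 -> clock=66.
Op 17: insert a.com -> 10.0.0.1 (expiry=66+1=67). clock=66
Op 18: tick 13 -> clock=79. purged={a.com}
Op 19: tick 12 -> clock=91.
Op 20: tick 7 -> clock=98.
Op 21: insert b.com -> 10.0.0.2 (expiry=98+1=99). clock=98
Op 22: insert b.com -> 10.0.0.7 (expiry=98+1=99). clock=98
Op 23: insert b.com -> 10.0.0.8 (expiry=98+1=99). clock=98
Op 24: insert a.com -> 10.0.0.3 (expiry=98+2=100). clock=98
Op 25: tick 8 -> clock=106. purged={a.com,b.com}
Op 26: insert b.com -> 10.0.0.4 (expiry=106+1=107). clock=106
Op 27: tick 10 -> clock=116. purged={b.com}
Op 28: tick 1 -> clock=117.
Op 29: insert b.com -> 10.0.0.5 (expiry=117+2=119). clock=117
lookup b.com: present, ip=10.0.0.5 expiry=119 > clock=117

Answer: 10.0.0.5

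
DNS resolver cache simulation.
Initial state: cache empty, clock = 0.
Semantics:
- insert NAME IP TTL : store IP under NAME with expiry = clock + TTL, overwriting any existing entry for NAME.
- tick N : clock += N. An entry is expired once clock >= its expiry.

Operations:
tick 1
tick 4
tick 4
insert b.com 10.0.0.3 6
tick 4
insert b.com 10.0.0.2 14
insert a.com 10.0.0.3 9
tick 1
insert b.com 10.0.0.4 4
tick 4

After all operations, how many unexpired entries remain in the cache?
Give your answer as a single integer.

Op 1: tick 1 -> clock=1.
Op 2: tick 4 -> clock=5.
Op 3: tick 4 -> clock=9.
Op 4: insert b.com -> 10.0.0.3 (expiry=9+6=15). clock=9
Op 5: tick 4 -> clock=13.
Op 6: insert b.com -> 10.0.0.2 (expiry=13+14=27). clock=13
Op 7: insert a.com -> 10.0.0.3 (expiry=13+9=22). clock=13
Op 8: tick 1 -> clock=14.
Op 9: insert b.com -> 10.0.0.4 (expiry=14+4=18). clock=14
Op 10: tick 4 -> clock=18. purged={b.com}
Final cache (unexpired): {a.com} -> size=1

Answer: 1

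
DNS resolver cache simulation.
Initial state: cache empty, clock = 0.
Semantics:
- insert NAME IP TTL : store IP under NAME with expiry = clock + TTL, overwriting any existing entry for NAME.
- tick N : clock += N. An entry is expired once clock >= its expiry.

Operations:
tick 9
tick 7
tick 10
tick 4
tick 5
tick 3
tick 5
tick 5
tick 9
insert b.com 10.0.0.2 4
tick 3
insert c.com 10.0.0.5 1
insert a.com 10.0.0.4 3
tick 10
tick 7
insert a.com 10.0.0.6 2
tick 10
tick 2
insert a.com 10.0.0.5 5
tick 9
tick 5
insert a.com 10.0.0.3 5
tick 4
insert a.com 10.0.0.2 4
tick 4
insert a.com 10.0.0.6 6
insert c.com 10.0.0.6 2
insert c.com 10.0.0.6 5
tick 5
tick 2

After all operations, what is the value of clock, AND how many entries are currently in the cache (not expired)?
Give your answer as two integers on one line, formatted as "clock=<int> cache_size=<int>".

Op 1: tick 9 -> clock=9.
Op 2: tick 7 -> clock=16.
Op 3: tick 10 -> clock=26.
Op 4: tick 4 -> clock=30.
Op 5: tick 5 -> clock=35.
Op 6: tick 3 -> clock=38.
Op 7: tick 5 -> clock=43.
Op 8: tick 5 -> clock=48.
Op 9: tick 9 -> clock=57.
Op 10: insert b.com -> 10.0.0.2 (expiry=57+4=61). clock=57
Op 11: tick 3 -> clock=60.
Op 12: insert c.com -> 10.0.0.5 (expiry=60+1=61). clock=60
Op 13: insert a.com -> 10.0.0.4 (expiry=60+3=63). clock=60
Op 14: tick 10 -> clock=70. purged={a.com,b.com,c.com}
Op 15: tick 7 -> clock=77.
Op 16: insert a.com -> 10.0.0.6 (expiry=77+2=79). clock=77
Op 17: tick 10 -> clock=87. purged={a.com}
Op 18: tick 2 -> clock=89.
Op 19: insert a.com -> 10.0.0.5 (expiry=89+5=94). clock=89
Op 20: tick 9 -> clock=98. purged={a.com}
Op 21: tick 5 -> clock=103.
Op 22: insert a.com -> 10.0.0.3 (expiry=103+5=108). clock=103
Op 23: tick 4 -> clock=107.
Op 24: insert a.com -> 10.0.0.2 (expiry=107+4=111). clock=107
Op 25: tick 4 -> clock=111. purged={a.com}
Op 26: insert a.com -> 10.0.0.6 (expiry=111+6=117). clock=111
Op 27: insert c.com -> 10.0.0.6 (expiry=111+2=113). clock=111
Op 28: insert c.com -> 10.0.0.6 (expiry=111+5=116). clock=111
Op 29: tick 5 -> clock=116. purged={c.com}
Op 30: tick 2 -> clock=118. purged={a.com}
Final clock = 118
Final cache (unexpired): {} -> size=0

Answer: clock=118 cache_size=0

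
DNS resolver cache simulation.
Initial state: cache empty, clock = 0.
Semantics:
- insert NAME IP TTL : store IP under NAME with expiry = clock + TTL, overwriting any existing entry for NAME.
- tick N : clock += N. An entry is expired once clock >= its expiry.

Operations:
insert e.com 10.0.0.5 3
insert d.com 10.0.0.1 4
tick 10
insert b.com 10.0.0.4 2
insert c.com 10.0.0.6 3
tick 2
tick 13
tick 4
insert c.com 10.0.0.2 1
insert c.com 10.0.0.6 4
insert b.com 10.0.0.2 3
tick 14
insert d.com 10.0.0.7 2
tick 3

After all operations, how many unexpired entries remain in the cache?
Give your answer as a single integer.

Op 1: insert e.com -> 10.0.0.5 (expiry=0+3=3). clock=0
Op 2: insert d.com -> 10.0.0.1 (expiry=0+4=4). clock=0
Op 3: tick 10 -> clock=10. purged={d.com,e.com}
Op 4: insert b.com -> 10.0.0.4 (expiry=10+2=12). clock=10
Op 5: insert c.com -> 10.0.0.6 (expiry=10+3=13). clock=10
Op 6: tick 2 -> clock=12. purged={b.com}
Op 7: tick 13 -> clock=25. purged={c.com}
Op 8: tick 4 -> clock=29.
Op 9: insert c.com -> 10.0.0.2 (expiry=29+1=30). clock=29
Op 10: insert c.com -> 10.0.0.6 (expiry=29+4=33). clock=29
Op 11: insert b.com -> 10.0.0.2 (expiry=29+3=32). clock=29
Op 12: tick 14 -> clock=43. purged={b.com,c.com}
Op 13: insert d.com -> 10.0.0.7 (expiry=43+2=45). clock=43
Op 14: tick 3 -> clock=46. purged={d.com}
Final cache (unexpired): {} -> size=0

Answer: 0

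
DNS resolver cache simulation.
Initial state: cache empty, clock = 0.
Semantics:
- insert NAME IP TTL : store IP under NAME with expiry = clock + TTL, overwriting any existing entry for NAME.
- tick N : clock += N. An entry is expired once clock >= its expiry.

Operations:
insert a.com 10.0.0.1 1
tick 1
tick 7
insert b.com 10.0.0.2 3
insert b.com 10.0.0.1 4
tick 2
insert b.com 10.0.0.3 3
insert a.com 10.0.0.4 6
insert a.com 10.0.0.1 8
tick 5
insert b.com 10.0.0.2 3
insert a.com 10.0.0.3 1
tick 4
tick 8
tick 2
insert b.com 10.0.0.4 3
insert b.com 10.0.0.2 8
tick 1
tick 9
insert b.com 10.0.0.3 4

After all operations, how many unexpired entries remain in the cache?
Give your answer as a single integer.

Answer: 1

Derivation:
Op 1: insert a.com -> 10.0.0.1 (expiry=0+1=1). clock=0
Op 2: tick 1 -> clock=1. purged={a.com}
Op 3: tick 7 -> clock=8.
Op 4: insert b.com -> 10.0.0.2 (expiry=8+3=11). clock=8
Op 5: insert b.com -> 10.0.0.1 (expiry=8+4=12). clock=8
Op 6: tick 2 -> clock=10.
Op 7: insert b.com -> 10.0.0.3 (expiry=10+3=13). clock=10
Op 8: insert a.com -> 10.0.0.4 (expiry=10+6=16). clock=10
Op 9: insert a.com -> 10.0.0.1 (expiry=10+8=18). clock=10
Op 10: tick 5 -> clock=15. purged={b.com}
Op 11: insert b.com -> 10.0.0.2 (expiry=15+3=18). clock=15
Op 12: insert a.com -> 10.0.0.3 (expiry=15+1=16). clock=15
Op 13: tick 4 -> clock=19. purged={a.com,b.com}
Op 14: tick 8 -> clock=27.
Op 15: tick 2 -> clock=29.
Op 16: insert b.com -> 10.0.0.4 (expiry=29+3=32). clock=29
Op 17: insert b.com -> 10.0.0.2 (expiry=29+8=37). clock=29
Op 18: tick 1 -> clock=30.
Op 19: tick 9 -> clock=39. purged={b.com}
Op 20: insert b.com -> 10.0.0.3 (expiry=39+4=43). clock=39
Final cache (unexpired): {b.com} -> size=1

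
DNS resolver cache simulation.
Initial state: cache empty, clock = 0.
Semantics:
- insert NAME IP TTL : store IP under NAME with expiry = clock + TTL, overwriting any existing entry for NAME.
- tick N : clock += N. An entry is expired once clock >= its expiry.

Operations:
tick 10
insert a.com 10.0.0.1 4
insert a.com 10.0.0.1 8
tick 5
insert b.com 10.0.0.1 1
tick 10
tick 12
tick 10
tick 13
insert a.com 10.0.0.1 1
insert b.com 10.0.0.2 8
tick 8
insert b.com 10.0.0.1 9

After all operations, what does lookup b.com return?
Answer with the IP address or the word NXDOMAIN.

Answer: 10.0.0.1

Derivation:
Op 1: tick 10 -> clock=10.
Op 2: insert a.com -> 10.0.0.1 (expiry=10+4=14). clock=10
Op 3: insert a.com -> 10.0.0.1 (expiry=10+8=18). clock=10
Op 4: tick 5 -> clock=15.
Op 5: insert b.com -> 10.0.0.1 (expiry=15+1=16). clock=15
Op 6: tick 10 -> clock=25. purged={a.com,b.com}
Op 7: tick 12 -> clock=37.
Op 8: tick 10 -> clock=47.
Op 9: tick 13 -> clock=60.
Op 10: insert a.com -> 10.0.0.1 (expiry=60+1=61). clock=60
Op 11: insert b.com -> 10.0.0.2 (expiry=60+8=68). clock=60
Op 12: tick 8 -> clock=68. purged={a.com,b.com}
Op 13: insert b.com -> 10.0.0.1 (expiry=68+9=77). clock=68
lookup b.com: present, ip=10.0.0.1 expiry=77 > clock=68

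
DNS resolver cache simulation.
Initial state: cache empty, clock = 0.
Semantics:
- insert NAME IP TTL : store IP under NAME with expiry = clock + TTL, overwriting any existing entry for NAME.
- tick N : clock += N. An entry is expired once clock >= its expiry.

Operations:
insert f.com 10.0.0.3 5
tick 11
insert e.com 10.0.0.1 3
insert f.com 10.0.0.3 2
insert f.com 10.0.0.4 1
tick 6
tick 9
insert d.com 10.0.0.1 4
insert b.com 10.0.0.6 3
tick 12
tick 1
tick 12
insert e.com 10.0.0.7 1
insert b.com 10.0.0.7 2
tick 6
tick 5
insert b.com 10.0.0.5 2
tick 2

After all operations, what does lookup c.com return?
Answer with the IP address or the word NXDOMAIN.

Answer: NXDOMAIN

Derivation:
Op 1: insert f.com -> 10.0.0.3 (expiry=0+5=5). clock=0
Op 2: tick 11 -> clock=11. purged={f.com}
Op 3: insert e.com -> 10.0.0.1 (expiry=11+3=14). clock=11
Op 4: insert f.com -> 10.0.0.3 (expiry=11+2=13). clock=11
Op 5: insert f.com -> 10.0.0.4 (expiry=11+1=12). clock=11
Op 6: tick 6 -> clock=17. purged={e.com,f.com}
Op 7: tick 9 -> clock=26.
Op 8: insert d.com -> 10.0.0.1 (expiry=26+4=30). clock=26
Op 9: insert b.com -> 10.0.0.6 (expiry=26+3=29). clock=26
Op 10: tick 12 -> clock=38. purged={b.com,d.com}
Op 11: tick 1 -> clock=39.
Op 12: tick 12 -> clock=51.
Op 13: insert e.com -> 10.0.0.7 (expiry=51+1=52). clock=51
Op 14: insert b.com -> 10.0.0.7 (expiry=51+2=53). clock=51
Op 15: tick 6 -> clock=57. purged={b.com,e.com}
Op 16: tick 5 -> clock=62.
Op 17: insert b.com -> 10.0.0.5 (expiry=62+2=64). clock=62
Op 18: tick 2 -> clock=64. purged={b.com}
lookup c.com: not in cache (expired or never inserted)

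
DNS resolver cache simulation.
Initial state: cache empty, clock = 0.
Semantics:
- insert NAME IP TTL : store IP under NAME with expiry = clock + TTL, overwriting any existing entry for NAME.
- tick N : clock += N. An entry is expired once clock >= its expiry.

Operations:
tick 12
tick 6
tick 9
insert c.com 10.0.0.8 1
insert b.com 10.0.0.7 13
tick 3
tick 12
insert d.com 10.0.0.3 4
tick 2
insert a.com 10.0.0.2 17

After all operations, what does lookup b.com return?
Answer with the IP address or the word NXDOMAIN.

Answer: NXDOMAIN

Derivation:
Op 1: tick 12 -> clock=12.
Op 2: tick 6 -> clock=18.
Op 3: tick 9 -> clock=27.
Op 4: insert c.com -> 10.0.0.8 (expiry=27+1=28). clock=27
Op 5: insert b.com -> 10.0.0.7 (expiry=27+13=40). clock=27
Op 6: tick 3 -> clock=30. purged={c.com}
Op 7: tick 12 -> clock=42. purged={b.com}
Op 8: insert d.com -> 10.0.0.3 (expiry=42+4=46). clock=42
Op 9: tick 2 -> clock=44.
Op 10: insert a.com -> 10.0.0.2 (expiry=44+17=61). clock=44
lookup b.com: not in cache (expired or never inserted)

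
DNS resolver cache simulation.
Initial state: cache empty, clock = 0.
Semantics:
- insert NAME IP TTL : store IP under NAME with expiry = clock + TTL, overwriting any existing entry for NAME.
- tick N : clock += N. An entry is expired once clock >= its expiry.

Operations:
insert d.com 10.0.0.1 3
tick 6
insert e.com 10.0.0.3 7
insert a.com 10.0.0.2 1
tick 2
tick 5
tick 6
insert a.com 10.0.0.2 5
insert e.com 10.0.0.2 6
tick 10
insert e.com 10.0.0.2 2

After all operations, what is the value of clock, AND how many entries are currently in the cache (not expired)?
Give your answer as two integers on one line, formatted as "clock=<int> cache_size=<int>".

Answer: clock=29 cache_size=1

Derivation:
Op 1: insert d.com -> 10.0.0.1 (expiry=0+3=3). clock=0
Op 2: tick 6 -> clock=6. purged={d.com}
Op 3: insert e.com -> 10.0.0.3 (expiry=6+7=13). clock=6
Op 4: insert a.com -> 10.0.0.2 (expiry=6+1=7). clock=6
Op 5: tick 2 -> clock=8. purged={a.com}
Op 6: tick 5 -> clock=13. purged={e.com}
Op 7: tick 6 -> clock=19.
Op 8: insert a.com -> 10.0.0.2 (expiry=19+5=24). clock=19
Op 9: insert e.com -> 10.0.0.2 (expiry=19+6=25). clock=19
Op 10: tick 10 -> clock=29. purged={a.com,e.com}
Op 11: insert e.com -> 10.0.0.2 (expiry=29+2=31). clock=29
Final clock = 29
Final cache (unexpired): {e.com} -> size=1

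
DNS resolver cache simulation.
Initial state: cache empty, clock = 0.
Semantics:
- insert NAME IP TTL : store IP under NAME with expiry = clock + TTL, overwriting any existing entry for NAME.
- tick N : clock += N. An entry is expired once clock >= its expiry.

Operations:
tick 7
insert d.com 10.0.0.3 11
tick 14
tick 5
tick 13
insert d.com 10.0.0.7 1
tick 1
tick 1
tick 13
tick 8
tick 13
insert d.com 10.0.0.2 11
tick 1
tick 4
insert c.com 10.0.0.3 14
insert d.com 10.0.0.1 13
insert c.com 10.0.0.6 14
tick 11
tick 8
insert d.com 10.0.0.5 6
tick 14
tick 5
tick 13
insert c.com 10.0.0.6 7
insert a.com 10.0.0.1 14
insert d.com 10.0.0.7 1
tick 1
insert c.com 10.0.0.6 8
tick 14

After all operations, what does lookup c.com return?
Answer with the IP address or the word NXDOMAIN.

Op 1: tick 7 -> clock=7.
Op 2: insert d.com -> 10.0.0.3 (expiry=7+11=18). clock=7
Op 3: tick 14 -> clock=21. purged={d.com}
Op 4: tick 5 -> clock=26.
Op 5: tick 13 -> clock=39.
Op 6: insert d.com -> 10.0.0.7 (expiry=39+1=40). clock=39
Op 7: tick 1 -> clock=40. purged={d.com}
Op 8: tick 1 -> clock=41.
Op 9: tick 13 -> clock=54.
Op 10: tick 8 -> clock=62.
Op 11: tick 13 -> clock=75.
Op 12: insert d.com -> 10.0.0.2 (expiry=75+11=86). clock=75
Op 13: tick 1 -> clock=76.
Op 14: tick 4 -> clock=80.
Op 15: insert c.com -> 10.0.0.3 (expiry=80+14=94). clock=80
Op 16: insert d.com -> 10.0.0.1 (expiry=80+13=93). clock=80
Op 17: insert c.com -> 10.0.0.6 (expiry=80+14=94). clock=80
Op 18: tick 11 -> clock=91.
Op 19: tick 8 -> clock=99. purged={c.com,d.com}
Op 20: insert d.com -> 10.0.0.5 (expiry=99+6=105). clock=99
Op 21: tick 14 -> clock=113. purged={d.com}
Op 22: tick 5 -> clock=118.
Op 23: tick 13 -> clock=131.
Op 24: insert c.com -> 10.0.0.6 (expiry=131+7=138). clock=131
Op 25: insert a.com -> 10.0.0.1 (expiry=131+14=145). clock=131
Op 26: insert d.com -> 10.0.0.7 (expiry=131+1=132). clock=131
Op 27: tick 1 -> clock=132. purged={d.com}
Op 28: insert c.com -> 10.0.0.6 (expiry=132+8=140). clock=132
Op 29: tick 14 -> clock=146. purged={a.com,c.com}
lookup c.com: not in cache (expired or never inserted)

Answer: NXDOMAIN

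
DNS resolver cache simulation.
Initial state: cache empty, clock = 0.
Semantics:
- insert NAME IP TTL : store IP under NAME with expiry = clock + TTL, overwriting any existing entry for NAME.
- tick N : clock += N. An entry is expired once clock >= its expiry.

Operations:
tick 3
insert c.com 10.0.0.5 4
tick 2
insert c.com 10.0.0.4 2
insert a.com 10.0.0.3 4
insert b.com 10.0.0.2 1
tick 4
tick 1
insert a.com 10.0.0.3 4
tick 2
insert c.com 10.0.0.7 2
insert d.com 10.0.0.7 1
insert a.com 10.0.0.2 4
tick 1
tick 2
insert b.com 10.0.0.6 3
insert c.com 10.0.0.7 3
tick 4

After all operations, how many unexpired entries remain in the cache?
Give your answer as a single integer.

Answer: 0

Derivation:
Op 1: tick 3 -> clock=3.
Op 2: insert c.com -> 10.0.0.5 (expiry=3+4=7). clock=3
Op 3: tick 2 -> clock=5.
Op 4: insert c.com -> 10.0.0.4 (expiry=5+2=7). clock=5
Op 5: insert a.com -> 10.0.0.3 (expiry=5+4=9). clock=5
Op 6: insert b.com -> 10.0.0.2 (expiry=5+1=6). clock=5
Op 7: tick 4 -> clock=9. purged={a.com,b.com,c.com}
Op 8: tick 1 -> clock=10.
Op 9: insert a.com -> 10.0.0.3 (expiry=10+4=14). clock=10
Op 10: tick 2 -> clock=12.
Op 11: insert c.com -> 10.0.0.7 (expiry=12+2=14). clock=12
Op 12: insert d.com -> 10.0.0.7 (expiry=12+1=13). clock=12
Op 13: insert a.com -> 10.0.0.2 (expiry=12+4=16). clock=12
Op 14: tick 1 -> clock=13. purged={d.com}
Op 15: tick 2 -> clock=15. purged={c.com}
Op 16: insert b.com -> 10.0.0.6 (expiry=15+3=18). clock=15
Op 17: insert c.com -> 10.0.0.7 (expiry=15+3=18). clock=15
Op 18: tick 4 -> clock=19. purged={a.com,b.com,c.com}
Final cache (unexpired): {} -> size=0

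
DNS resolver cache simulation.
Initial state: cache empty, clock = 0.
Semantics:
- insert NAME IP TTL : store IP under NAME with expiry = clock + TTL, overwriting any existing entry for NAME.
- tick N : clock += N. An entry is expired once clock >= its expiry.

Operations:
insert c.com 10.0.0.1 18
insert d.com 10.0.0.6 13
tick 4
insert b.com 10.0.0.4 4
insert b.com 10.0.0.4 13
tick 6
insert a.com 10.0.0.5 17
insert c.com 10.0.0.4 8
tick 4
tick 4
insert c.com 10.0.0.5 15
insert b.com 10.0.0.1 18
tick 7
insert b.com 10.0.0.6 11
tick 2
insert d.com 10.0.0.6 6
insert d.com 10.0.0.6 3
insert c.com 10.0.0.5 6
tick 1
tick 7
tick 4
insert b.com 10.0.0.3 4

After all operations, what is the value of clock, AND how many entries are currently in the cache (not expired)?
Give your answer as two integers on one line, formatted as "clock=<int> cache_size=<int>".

Answer: clock=39 cache_size=1

Derivation:
Op 1: insert c.com -> 10.0.0.1 (expiry=0+18=18). clock=0
Op 2: insert d.com -> 10.0.0.6 (expiry=0+13=13). clock=0
Op 3: tick 4 -> clock=4.
Op 4: insert b.com -> 10.0.0.4 (expiry=4+4=8). clock=4
Op 5: insert b.com -> 10.0.0.4 (expiry=4+13=17). clock=4
Op 6: tick 6 -> clock=10.
Op 7: insert a.com -> 10.0.0.5 (expiry=10+17=27). clock=10
Op 8: insert c.com -> 10.0.0.4 (expiry=10+8=18). clock=10
Op 9: tick 4 -> clock=14. purged={d.com}
Op 10: tick 4 -> clock=18. purged={b.com,c.com}
Op 11: insert c.com -> 10.0.0.5 (expiry=18+15=33). clock=18
Op 12: insert b.com -> 10.0.0.1 (expiry=18+18=36). clock=18
Op 13: tick 7 -> clock=25.
Op 14: insert b.com -> 10.0.0.6 (expiry=25+11=36). clock=25
Op 15: tick 2 -> clock=27. purged={a.com}
Op 16: insert d.com -> 10.0.0.6 (expiry=27+6=33). clock=27
Op 17: insert d.com -> 10.0.0.6 (expiry=27+3=30). clock=27
Op 18: insert c.com -> 10.0.0.5 (expiry=27+6=33). clock=27
Op 19: tick 1 -> clock=28.
Op 20: tick 7 -> clock=35. purged={c.com,d.com}
Op 21: tick 4 -> clock=39. purged={b.com}
Op 22: insert b.com -> 10.0.0.3 (expiry=39+4=43). clock=39
Final clock = 39
Final cache (unexpired): {b.com} -> size=1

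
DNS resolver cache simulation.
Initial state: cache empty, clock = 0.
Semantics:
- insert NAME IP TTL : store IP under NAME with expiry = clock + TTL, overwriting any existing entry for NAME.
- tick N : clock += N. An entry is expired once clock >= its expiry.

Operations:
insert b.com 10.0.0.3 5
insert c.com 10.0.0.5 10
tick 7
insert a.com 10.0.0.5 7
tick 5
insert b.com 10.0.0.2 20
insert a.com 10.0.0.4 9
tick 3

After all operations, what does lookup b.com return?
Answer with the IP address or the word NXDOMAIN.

Answer: 10.0.0.2

Derivation:
Op 1: insert b.com -> 10.0.0.3 (expiry=0+5=5). clock=0
Op 2: insert c.com -> 10.0.0.5 (expiry=0+10=10). clock=0
Op 3: tick 7 -> clock=7. purged={b.com}
Op 4: insert a.com -> 10.0.0.5 (expiry=7+7=14). clock=7
Op 5: tick 5 -> clock=12. purged={c.com}
Op 6: insert b.com -> 10.0.0.2 (expiry=12+20=32). clock=12
Op 7: insert a.com -> 10.0.0.4 (expiry=12+9=21). clock=12
Op 8: tick 3 -> clock=15.
lookup b.com: present, ip=10.0.0.2 expiry=32 > clock=15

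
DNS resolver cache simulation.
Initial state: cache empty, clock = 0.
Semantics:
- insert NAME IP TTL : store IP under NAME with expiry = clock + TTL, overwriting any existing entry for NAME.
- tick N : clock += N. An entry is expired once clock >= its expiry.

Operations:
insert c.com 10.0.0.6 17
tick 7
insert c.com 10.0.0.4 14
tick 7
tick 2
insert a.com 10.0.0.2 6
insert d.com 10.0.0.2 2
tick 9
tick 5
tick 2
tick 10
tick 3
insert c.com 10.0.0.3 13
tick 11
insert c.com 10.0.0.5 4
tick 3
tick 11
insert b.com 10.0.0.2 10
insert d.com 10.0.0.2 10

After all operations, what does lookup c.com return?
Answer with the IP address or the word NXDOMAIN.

Answer: NXDOMAIN

Derivation:
Op 1: insert c.com -> 10.0.0.6 (expiry=0+17=17). clock=0
Op 2: tick 7 -> clock=7.
Op 3: insert c.com -> 10.0.0.4 (expiry=7+14=21). clock=7
Op 4: tick 7 -> clock=14.
Op 5: tick 2 -> clock=16.
Op 6: insert a.com -> 10.0.0.2 (expiry=16+6=22). clock=16
Op 7: insert d.com -> 10.0.0.2 (expiry=16+2=18). clock=16
Op 8: tick 9 -> clock=25. purged={a.com,c.com,d.com}
Op 9: tick 5 -> clock=30.
Op 10: tick 2 -> clock=32.
Op 11: tick 10 -> clock=42.
Op 12: tick 3 -> clock=45.
Op 13: insert c.com -> 10.0.0.3 (expiry=45+13=58). clock=45
Op 14: tick 11 -> clock=56.
Op 15: insert c.com -> 10.0.0.5 (expiry=56+4=60). clock=56
Op 16: tick 3 -> clock=59.
Op 17: tick 11 -> clock=70. purged={c.com}
Op 18: insert b.com -> 10.0.0.2 (expiry=70+10=80). clock=70
Op 19: insert d.com -> 10.0.0.2 (expiry=70+10=80). clock=70
lookup c.com: not in cache (expired or never inserted)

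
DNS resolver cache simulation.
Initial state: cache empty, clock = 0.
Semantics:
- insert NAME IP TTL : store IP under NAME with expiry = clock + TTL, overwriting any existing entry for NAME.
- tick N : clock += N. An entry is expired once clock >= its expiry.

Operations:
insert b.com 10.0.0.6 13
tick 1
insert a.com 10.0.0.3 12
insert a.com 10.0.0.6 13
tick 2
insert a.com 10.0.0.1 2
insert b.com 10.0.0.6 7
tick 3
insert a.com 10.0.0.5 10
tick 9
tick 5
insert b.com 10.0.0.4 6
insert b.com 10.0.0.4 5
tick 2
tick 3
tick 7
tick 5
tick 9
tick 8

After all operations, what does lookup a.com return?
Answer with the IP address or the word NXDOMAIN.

Op 1: insert b.com -> 10.0.0.6 (expiry=0+13=13). clock=0
Op 2: tick 1 -> clock=1.
Op 3: insert a.com -> 10.0.0.3 (expiry=1+12=13). clock=1
Op 4: insert a.com -> 10.0.0.6 (expiry=1+13=14). clock=1
Op 5: tick 2 -> clock=3.
Op 6: insert a.com -> 10.0.0.1 (expiry=3+2=5). clock=3
Op 7: insert b.com -> 10.0.0.6 (expiry=3+7=10). clock=3
Op 8: tick 3 -> clock=6. purged={a.com}
Op 9: insert a.com -> 10.0.0.5 (expiry=6+10=16). clock=6
Op 10: tick 9 -> clock=15. purged={b.com}
Op 11: tick 5 -> clock=20. purged={a.com}
Op 12: insert b.com -> 10.0.0.4 (expiry=20+6=26). clock=20
Op 13: insert b.com -> 10.0.0.4 (expiry=20+5=25). clock=20
Op 14: tick 2 -> clock=22.
Op 15: tick 3 -> clock=25. purged={b.com}
Op 16: tick 7 -> clock=32.
Op 17: tick 5 -> clock=37.
Op 18: tick 9 -> clock=46.
Op 19: tick 8 -> clock=54.
lookup a.com: not in cache (expired or never inserted)

Answer: NXDOMAIN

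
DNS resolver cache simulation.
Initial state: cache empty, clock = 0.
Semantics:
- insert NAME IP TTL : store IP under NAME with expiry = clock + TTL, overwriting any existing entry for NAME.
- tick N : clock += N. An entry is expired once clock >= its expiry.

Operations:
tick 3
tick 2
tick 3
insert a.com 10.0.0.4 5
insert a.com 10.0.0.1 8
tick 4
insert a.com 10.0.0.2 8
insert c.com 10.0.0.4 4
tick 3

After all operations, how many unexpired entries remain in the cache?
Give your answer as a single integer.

Op 1: tick 3 -> clock=3.
Op 2: tick 2 -> clock=5.
Op 3: tick 3 -> clock=8.
Op 4: insert a.com -> 10.0.0.4 (expiry=8+5=13). clock=8
Op 5: insert a.com -> 10.0.0.1 (expiry=8+8=16). clock=8
Op 6: tick 4 -> clock=12.
Op 7: insert a.com -> 10.0.0.2 (expiry=12+8=20). clock=12
Op 8: insert c.com -> 10.0.0.4 (expiry=12+4=16). clock=12
Op 9: tick 3 -> clock=15.
Final cache (unexpired): {a.com,c.com} -> size=2

Answer: 2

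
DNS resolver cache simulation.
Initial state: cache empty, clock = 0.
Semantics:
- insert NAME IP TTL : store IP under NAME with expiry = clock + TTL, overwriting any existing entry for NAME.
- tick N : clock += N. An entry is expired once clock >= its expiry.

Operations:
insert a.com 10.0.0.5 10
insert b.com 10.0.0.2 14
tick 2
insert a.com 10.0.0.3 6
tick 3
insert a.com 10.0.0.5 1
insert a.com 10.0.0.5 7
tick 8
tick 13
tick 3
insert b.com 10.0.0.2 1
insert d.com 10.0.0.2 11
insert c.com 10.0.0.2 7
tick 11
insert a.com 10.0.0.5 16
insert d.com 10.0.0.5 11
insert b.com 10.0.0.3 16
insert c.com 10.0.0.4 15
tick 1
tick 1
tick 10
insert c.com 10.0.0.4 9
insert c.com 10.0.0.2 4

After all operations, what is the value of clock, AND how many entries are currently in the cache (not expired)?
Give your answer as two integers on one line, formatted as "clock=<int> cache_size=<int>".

Op 1: insert a.com -> 10.0.0.5 (expiry=0+10=10). clock=0
Op 2: insert b.com -> 10.0.0.2 (expiry=0+14=14). clock=0
Op 3: tick 2 -> clock=2.
Op 4: insert a.com -> 10.0.0.3 (expiry=2+6=8). clock=2
Op 5: tick 3 -> clock=5.
Op 6: insert a.com -> 10.0.0.5 (expiry=5+1=6). clock=5
Op 7: insert a.com -> 10.0.0.5 (expiry=5+7=12). clock=5
Op 8: tick 8 -> clock=13. purged={a.com}
Op 9: tick 13 -> clock=26. purged={b.com}
Op 10: tick 3 -> clock=29.
Op 11: insert b.com -> 10.0.0.2 (expiry=29+1=30). clock=29
Op 12: insert d.com -> 10.0.0.2 (expiry=29+11=40). clock=29
Op 13: insert c.com -> 10.0.0.2 (expiry=29+7=36). clock=29
Op 14: tick 11 -> clock=40. purged={b.com,c.com,d.com}
Op 15: insert a.com -> 10.0.0.5 (expiry=40+16=56). clock=40
Op 16: insert d.com -> 10.0.0.5 (expiry=40+11=51). clock=40
Op 17: insert b.com -> 10.0.0.3 (expiry=40+16=56). clock=40
Op 18: insert c.com -> 10.0.0.4 (expiry=40+15=55). clock=40
Op 19: tick 1 -> clock=41.
Op 20: tick 1 -> clock=42.
Op 21: tick 10 -> clock=52. purged={d.com}
Op 22: insert c.com -> 10.0.0.4 (expiry=52+9=61). clock=52
Op 23: insert c.com -> 10.0.0.2 (expiry=52+4=56). clock=52
Final clock = 52
Final cache (unexpired): {a.com,b.com,c.com} -> size=3

Answer: clock=52 cache_size=3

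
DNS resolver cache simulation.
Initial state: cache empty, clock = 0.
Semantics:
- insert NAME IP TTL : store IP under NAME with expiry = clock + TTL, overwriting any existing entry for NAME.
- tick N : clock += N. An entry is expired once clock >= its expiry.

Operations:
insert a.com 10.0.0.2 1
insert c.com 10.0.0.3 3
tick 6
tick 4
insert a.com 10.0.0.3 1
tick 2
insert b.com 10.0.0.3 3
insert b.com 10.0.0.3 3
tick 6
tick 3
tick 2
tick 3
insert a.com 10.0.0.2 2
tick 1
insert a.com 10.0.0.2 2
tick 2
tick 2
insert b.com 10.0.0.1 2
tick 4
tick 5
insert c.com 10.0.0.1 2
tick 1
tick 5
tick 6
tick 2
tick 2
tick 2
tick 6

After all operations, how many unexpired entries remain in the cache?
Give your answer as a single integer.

Answer: 0

Derivation:
Op 1: insert a.com -> 10.0.0.2 (expiry=0+1=1). clock=0
Op 2: insert c.com -> 10.0.0.3 (expiry=0+3=3). clock=0
Op 3: tick 6 -> clock=6. purged={a.com,c.com}
Op 4: tick 4 -> clock=10.
Op 5: insert a.com -> 10.0.0.3 (expiry=10+1=11). clock=10
Op 6: tick 2 -> clock=12. purged={a.com}
Op 7: insert b.com -> 10.0.0.3 (expiry=12+3=15). clock=12
Op 8: insert b.com -> 10.0.0.3 (expiry=12+3=15). clock=12
Op 9: tick 6 -> clock=18. purged={b.com}
Op 10: tick 3 -> clock=21.
Op 11: tick 2 -> clock=23.
Op 12: tick 3 -> clock=26.
Op 13: insert a.com -> 10.0.0.2 (expiry=26+2=28). clock=26
Op 14: tick 1 -> clock=27.
Op 15: insert a.com -> 10.0.0.2 (expiry=27+2=29). clock=27
Op 16: tick 2 -> clock=29. purged={a.com}
Op 17: tick 2 -> clock=31.
Op 18: insert b.com -> 10.0.0.1 (expiry=31+2=33). clock=31
Op 19: tick 4 -> clock=35. purged={b.com}
Op 20: tick 5 -> clock=40.
Op 21: insert c.com -> 10.0.0.1 (expiry=40+2=42). clock=40
Op 22: tick 1 -> clock=41.
Op 23: tick 5 -> clock=46. purged={c.com}
Op 24: tick 6 -> clock=52.
Op 25: tick 2 -> clock=54.
Op 26: tick 2 -> clock=56.
Op 27: tick 2 -> clock=58.
Op 28: tick 6 -> clock=64.
Final cache (unexpired): {} -> size=0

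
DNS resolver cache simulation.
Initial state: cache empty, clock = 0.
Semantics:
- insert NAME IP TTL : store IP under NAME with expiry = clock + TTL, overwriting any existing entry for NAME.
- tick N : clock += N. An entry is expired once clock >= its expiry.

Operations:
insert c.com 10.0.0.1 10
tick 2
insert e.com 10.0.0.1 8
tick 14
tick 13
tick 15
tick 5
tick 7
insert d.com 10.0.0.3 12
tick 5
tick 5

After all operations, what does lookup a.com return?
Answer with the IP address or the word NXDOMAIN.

Op 1: insert c.com -> 10.0.0.1 (expiry=0+10=10). clock=0
Op 2: tick 2 -> clock=2.
Op 3: insert e.com -> 10.0.0.1 (expiry=2+8=10). clock=2
Op 4: tick 14 -> clock=16. purged={c.com,e.com}
Op 5: tick 13 -> clock=29.
Op 6: tick 15 -> clock=44.
Op 7: tick 5 -> clock=49.
Op 8: tick 7 -> clock=56.
Op 9: insert d.com -> 10.0.0.3 (expiry=56+12=68). clock=56
Op 10: tick 5 -> clock=61.
Op 11: tick 5 -> clock=66.
lookup a.com: not in cache (expired or never inserted)

Answer: NXDOMAIN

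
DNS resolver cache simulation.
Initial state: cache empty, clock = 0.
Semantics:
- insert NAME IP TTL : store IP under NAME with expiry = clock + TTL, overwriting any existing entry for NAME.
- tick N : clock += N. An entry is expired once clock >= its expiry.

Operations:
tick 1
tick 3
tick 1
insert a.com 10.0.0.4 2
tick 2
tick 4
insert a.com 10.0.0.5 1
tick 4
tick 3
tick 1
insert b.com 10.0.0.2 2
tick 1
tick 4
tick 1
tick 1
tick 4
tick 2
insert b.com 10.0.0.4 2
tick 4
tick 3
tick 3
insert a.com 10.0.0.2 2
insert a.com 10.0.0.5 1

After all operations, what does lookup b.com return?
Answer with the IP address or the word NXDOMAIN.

Answer: NXDOMAIN

Derivation:
Op 1: tick 1 -> clock=1.
Op 2: tick 3 -> clock=4.
Op 3: tick 1 -> clock=5.
Op 4: insert a.com -> 10.0.0.4 (expiry=5+2=7). clock=5
Op 5: tick 2 -> clock=7. purged={a.com}
Op 6: tick 4 -> clock=11.
Op 7: insert a.com -> 10.0.0.5 (expiry=11+1=12). clock=11
Op 8: tick 4 -> clock=15. purged={a.com}
Op 9: tick 3 -> clock=18.
Op 10: tick 1 -> clock=19.
Op 11: insert b.com -> 10.0.0.2 (expiry=19+2=21). clock=19
Op 12: tick 1 -> clock=20.
Op 13: tick 4 -> clock=24. purged={b.com}
Op 14: tick 1 -> clock=25.
Op 15: tick 1 -> clock=26.
Op 16: tick 4 -> clock=30.
Op 17: tick 2 -> clock=32.
Op 18: insert b.com -> 10.0.0.4 (expiry=32+2=34). clock=32
Op 19: tick 4 -> clock=36. purged={b.com}
Op 20: tick 3 -> clock=39.
Op 21: tick 3 -> clock=42.
Op 22: insert a.com -> 10.0.0.2 (expiry=42+2=44). clock=42
Op 23: insert a.com -> 10.0.0.5 (expiry=42+1=43). clock=42
lookup b.com: not in cache (expired or never inserted)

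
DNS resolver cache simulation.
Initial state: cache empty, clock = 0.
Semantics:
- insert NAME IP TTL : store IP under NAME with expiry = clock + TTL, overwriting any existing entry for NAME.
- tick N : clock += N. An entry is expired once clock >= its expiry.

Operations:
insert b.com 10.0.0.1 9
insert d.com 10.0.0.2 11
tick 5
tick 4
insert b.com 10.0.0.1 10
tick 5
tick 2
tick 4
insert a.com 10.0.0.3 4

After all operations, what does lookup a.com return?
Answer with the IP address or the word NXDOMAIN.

Op 1: insert b.com -> 10.0.0.1 (expiry=0+9=9). clock=0
Op 2: insert d.com -> 10.0.0.2 (expiry=0+11=11). clock=0
Op 3: tick 5 -> clock=5.
Op 4: tick 4 -> clock=9. purged={b.com}
Op 5: insert b.com -> 10.0.0.1 (expiry=9+10=19). clock=9
Op 6: tick 5 -> clock=14. purged={d.com}
Op 7: tick 2 -> clock=16.
Op 8: tick 4 -> clock=20. purged={b.com}
Op 9: insert a.com -> 10.0.0.3 (expiry=20+4=24). clock=20
lookup a.com: present, ip=10.0.0.3 expiry=24 > clock=20

Answer: 10.0.0.3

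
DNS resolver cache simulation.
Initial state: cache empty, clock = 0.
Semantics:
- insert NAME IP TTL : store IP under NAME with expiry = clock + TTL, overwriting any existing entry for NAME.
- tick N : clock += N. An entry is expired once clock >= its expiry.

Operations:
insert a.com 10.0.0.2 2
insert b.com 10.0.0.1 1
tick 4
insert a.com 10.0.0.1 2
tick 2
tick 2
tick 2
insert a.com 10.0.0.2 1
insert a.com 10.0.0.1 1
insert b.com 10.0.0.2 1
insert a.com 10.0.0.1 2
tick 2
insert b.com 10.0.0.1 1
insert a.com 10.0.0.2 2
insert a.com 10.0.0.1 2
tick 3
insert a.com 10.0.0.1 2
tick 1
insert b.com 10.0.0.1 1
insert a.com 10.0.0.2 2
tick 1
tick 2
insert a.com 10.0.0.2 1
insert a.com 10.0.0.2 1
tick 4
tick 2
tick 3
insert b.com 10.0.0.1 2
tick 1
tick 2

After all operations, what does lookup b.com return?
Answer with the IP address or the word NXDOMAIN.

Op 1: insert a.com -> 10.0.0.2 (expiry=0+2=2). clock=0
Op 2: insert b.com -> 10.0.0.1 (expiry=0+1=1). clock=0
Op 3: tick 4 -> clock=4. purged={a.com,b.com}
Op 4: insert a.com -> 10.0.0.1 (expiry=4+2=6). clock=4
Op 5: tick 2 -> clock=6. purged={a.com}
Op 6: tick 2 -> clock=8.
Op 7: tick 2 -> clock=10.
Op 8: insert a.com -> 10.0.0.2 (expiry=10+1=11). clock=10
Op 9: insert a.com -> 10.0.0.1 (expiry=10+1=11). clock=10
Op 10: insert b.com -> 10.0.0.2 (expiry=10+1=11). clock=10
Op 11: insert a.com -> 10.0.0.1 (expiry=10+2=12). clock=10
Op 12: tick 2 -> clock=12. purged={a.com,b.com}
Op 13: insert b.com -> 10.0.0.1 (expiry=12+1=13). clock=12
Op 14: insert a.com -> 10.0.0.2 (expiry=12+2=14). clock=12
Op 15: insert a.com -> 10.0.0.1 (expiry=12+2=14). clock=12
Op 16: tick 3 -> clock=15. purged={a.com,b.com}
Op 17: insert a.com -> 10.0.0.1 (expiry=15+2=17). clock=15
Op 18: tick 1 -> clock=16.
Op 19: insert b.com -> 10.0.0.1 (expiry=16+1=17). clock=16
Op 20: insert a.com -> 10.0.0.2 (expiry=16+2=18). clock=16
Op 21: tick 1 -> clock=17. purged={b.com}
Op 22: tick 2 -> clock=19. purged={a.com}
Op 23: insert a.com -> 10.0.0.2 (expiry=19+1=20). clock=19
Op 24: insert a.com -> 10.0.0.2 (expiry=19+1=20). clock=19
Op 25: tick 4 -> clock=23. purged={a.com}
Op 26: tick 2 -> clock=25.
Op 27: tick 3 -> clock=28.
Op 28: insert b.com -> 10.0.0.1 (expiry=28+2=30). clock=28
Op 29: tick 1 -> clock=29.
Op 30: tick 2 -> clock=31. purged={b.com}
lookup b.com: not in cache (expired or never inserted)

Answer: NXDOMAIN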